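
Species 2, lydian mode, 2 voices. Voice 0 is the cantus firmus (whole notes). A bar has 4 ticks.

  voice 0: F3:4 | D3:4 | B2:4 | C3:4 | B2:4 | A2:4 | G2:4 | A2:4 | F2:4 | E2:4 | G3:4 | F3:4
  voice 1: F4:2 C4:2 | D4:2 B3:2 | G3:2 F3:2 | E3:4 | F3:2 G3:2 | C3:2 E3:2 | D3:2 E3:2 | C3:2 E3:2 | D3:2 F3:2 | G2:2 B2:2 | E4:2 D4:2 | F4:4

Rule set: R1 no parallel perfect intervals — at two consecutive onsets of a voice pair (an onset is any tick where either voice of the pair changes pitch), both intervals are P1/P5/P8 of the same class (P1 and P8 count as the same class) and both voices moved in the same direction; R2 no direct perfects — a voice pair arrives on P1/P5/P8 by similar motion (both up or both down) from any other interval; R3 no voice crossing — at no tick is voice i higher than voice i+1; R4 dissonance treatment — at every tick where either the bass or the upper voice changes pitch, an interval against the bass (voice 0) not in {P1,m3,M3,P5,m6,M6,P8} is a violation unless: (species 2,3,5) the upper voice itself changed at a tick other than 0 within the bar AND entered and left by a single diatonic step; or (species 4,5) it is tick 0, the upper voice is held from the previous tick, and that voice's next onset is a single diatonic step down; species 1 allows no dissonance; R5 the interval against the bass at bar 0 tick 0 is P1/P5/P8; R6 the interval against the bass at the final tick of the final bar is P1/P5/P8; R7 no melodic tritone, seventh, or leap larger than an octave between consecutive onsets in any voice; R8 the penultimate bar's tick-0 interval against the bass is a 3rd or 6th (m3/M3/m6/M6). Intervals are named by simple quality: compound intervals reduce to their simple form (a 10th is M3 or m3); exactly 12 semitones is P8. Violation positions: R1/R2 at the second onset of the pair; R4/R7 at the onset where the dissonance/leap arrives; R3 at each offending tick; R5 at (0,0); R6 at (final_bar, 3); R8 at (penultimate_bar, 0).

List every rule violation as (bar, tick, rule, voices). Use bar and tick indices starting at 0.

(4, 0, R4, (0, 1))
(6, 0, R1, (0, 1))
(9, 0, R7, (1,))
(10, 0, R7, (0,))
(10, 0, R7, (1,))

bar 0: v0=F3 v1=F4 downbeat P8
bar 1: v0=D3 v1=D4 downbeat P8
bar 2: v0=B2 v1=G3 downbeat m6
bar 3: v0=C3 v1=E3 downbeat M3
bar 4: v0=B2 v1=F3 downbeat TT
bar 5: v0=A2 v1=C3 downbeat m3
bar 6: v0=G2 v1=D3 downbeat P5
bar 7: v0=A2 v1=C3 downbeat m3
bar 8: v0=F2 v1=D3 downbeat M6
bar 9: v0=E2 v1=G2 downbeat m3
bar 10: v0=G3 v1=E4 downbeat M6
bar 11: v0=F3 v1=F4 downbeat P8
  -> R4 @ bar 4 tick 0 v(0, 1): B2/F3 TT untreated
  -> R1 @ bar 6 tick 0 v(0, 1): A2/E3 P5 -> G2/D3 P5 similar
  -> R7 @ bar 9 tick 0 v(1,): F3->G2 leap 10st
  -> R7 @ bar 10 tick 0 v(0,): E2->G3 leap 15st
  -> R7 @ bar 10 tick 0 v(1,): B2->E4 leap 17st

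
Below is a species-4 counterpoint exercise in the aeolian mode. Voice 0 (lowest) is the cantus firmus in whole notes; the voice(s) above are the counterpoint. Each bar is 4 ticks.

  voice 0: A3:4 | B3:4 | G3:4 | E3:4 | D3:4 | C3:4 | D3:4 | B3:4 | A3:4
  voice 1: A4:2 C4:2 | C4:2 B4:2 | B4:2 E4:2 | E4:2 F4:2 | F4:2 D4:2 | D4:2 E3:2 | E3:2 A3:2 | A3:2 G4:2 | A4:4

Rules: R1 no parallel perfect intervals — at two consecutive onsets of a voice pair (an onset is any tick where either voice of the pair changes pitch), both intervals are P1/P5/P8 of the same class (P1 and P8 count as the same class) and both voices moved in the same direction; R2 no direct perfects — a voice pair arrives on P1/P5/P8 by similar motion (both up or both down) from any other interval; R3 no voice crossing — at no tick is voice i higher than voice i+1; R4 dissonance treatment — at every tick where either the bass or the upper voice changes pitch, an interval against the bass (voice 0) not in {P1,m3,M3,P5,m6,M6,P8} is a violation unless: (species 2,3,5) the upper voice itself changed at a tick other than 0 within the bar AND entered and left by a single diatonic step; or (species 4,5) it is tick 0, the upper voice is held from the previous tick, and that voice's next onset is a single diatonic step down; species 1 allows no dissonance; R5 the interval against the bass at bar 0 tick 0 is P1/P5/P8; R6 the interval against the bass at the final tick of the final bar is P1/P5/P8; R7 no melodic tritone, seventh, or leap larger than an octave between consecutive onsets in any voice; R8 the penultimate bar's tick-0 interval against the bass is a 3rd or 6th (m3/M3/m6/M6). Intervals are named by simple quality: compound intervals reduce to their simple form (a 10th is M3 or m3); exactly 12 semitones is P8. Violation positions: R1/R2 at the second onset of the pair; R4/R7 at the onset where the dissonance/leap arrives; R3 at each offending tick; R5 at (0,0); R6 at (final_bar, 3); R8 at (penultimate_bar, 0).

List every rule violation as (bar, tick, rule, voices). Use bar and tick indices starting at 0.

(1, 0, R4, (0, 1))
(1, 2, R7, (1,))
(3, 2, R4, (0, 1))
(5, 0, R4, (0, 1))
(5, 2, R7, (1,))
(6, 0, R4, (0, 1))
(7, 0, R3, (0, 1))
(7, 0, R4, (0, 1))
(7, 0, R8, (0, 1))
(7, 1, R3, (0, 1))
(7, 2, R7, (1,))

bar 0: v0=A3 v1=A4 downbeat P8
bar 1: v0=B3 v1=C4 downbeat m2
bar 2: v0=G3 v1=B4 downbeat M3
bar 3: v0=E3 v1=E4 downbeat P8
bar 4: v0=D3 v1=F4 downbeat m3
bar 5: v0=C3 v1=D4 downbeat M2
bar 6: v0=D3 v1=E3 downbeat M2
bar 7: v0=B3 v1=A3 downbeat M2
bar 8: v0=A3 v1=A4 downbeat P8
  -> R4 @ bar 1 tick 0 v(0, 1): B3/C4 m2 untreated
  -> R7 @ bar 1 tick 2 v(1,): C4->B4 leap 11st
  -> R4 @ bar 3 tick 2 v(0, 1): E3/F4 m2 untreated
  -> R4 @ bar 5 tick 0 v(0, 1): C3/D4 M2 untreated
  -> R7 @ bar 5 tick 2 v(1,): D4->E3 leap 10st
  -> R4 @ bar 6 tick 0 v(0, 1): D3/E3 M2 untreated
  -> R3 @ bar 7 tick 0 v(0, 1): B3 above A3
  -> R4 @ bar 7 tick 0 v(0, 1): B3/A3 M2 untreated
  -> R8 @ bar 7 tick 0 v(0, 1): penult M2 not 3rd/6th
  -> R3 @ bar 7 tick 1 v(0, 1): B3 above A3
  -> R7 @ bar 7 tick 2 v(1,): A3->G4 leap 10st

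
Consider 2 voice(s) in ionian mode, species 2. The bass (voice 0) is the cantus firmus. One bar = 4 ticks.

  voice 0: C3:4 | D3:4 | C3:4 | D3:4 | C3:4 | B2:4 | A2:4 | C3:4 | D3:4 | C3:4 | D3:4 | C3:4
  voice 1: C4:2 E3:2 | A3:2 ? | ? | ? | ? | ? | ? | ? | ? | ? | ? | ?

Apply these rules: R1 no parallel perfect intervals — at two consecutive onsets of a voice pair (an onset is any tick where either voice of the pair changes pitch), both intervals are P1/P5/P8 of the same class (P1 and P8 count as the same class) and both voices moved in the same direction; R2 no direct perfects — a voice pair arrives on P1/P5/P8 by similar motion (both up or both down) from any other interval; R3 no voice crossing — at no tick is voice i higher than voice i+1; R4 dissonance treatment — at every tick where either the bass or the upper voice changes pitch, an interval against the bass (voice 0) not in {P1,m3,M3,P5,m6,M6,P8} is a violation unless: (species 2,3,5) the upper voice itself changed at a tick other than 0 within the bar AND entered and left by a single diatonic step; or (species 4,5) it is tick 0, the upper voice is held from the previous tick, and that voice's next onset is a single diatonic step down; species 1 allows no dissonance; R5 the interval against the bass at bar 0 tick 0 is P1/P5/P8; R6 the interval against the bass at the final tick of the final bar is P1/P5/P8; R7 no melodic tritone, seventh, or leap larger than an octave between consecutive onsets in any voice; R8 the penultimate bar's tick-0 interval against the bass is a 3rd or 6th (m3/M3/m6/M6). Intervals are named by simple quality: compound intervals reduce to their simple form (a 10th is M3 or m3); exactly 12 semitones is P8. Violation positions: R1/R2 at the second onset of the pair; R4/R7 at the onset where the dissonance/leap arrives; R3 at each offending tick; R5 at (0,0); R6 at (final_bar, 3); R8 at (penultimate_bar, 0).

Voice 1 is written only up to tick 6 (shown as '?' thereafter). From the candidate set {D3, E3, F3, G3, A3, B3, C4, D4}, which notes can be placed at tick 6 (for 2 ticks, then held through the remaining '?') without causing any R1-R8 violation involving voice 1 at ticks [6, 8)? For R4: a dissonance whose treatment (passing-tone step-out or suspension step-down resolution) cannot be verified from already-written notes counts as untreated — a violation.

D3: legal
E3: violates R4
F3: legal
G3: violates R4
A3: legal
B3: legal
C4: violates R4
D4: legal

{A3, B3, D3, D4, F3}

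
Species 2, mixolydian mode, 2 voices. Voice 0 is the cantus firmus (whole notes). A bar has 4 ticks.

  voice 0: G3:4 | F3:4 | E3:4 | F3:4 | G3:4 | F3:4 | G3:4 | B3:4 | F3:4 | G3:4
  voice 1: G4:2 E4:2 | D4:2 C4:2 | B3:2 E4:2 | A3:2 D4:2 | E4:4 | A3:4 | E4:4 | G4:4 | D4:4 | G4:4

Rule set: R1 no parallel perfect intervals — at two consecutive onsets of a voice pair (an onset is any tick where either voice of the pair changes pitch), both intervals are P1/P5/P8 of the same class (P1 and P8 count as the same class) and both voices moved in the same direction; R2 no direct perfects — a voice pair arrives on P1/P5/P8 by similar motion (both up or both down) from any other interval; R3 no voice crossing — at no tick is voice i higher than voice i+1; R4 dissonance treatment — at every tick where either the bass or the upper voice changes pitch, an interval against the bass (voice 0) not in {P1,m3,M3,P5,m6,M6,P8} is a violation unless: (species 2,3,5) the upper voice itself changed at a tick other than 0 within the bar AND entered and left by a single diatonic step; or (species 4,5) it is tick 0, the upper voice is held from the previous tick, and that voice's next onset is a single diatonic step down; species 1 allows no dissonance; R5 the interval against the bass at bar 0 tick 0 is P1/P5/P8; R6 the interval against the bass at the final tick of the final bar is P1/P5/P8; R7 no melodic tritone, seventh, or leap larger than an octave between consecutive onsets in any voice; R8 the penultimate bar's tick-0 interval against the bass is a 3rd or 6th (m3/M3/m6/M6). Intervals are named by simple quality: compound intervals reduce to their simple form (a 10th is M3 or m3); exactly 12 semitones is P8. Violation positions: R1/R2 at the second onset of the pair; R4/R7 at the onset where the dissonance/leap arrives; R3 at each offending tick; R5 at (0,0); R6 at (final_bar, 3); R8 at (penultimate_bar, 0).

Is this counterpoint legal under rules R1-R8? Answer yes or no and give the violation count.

No (3 violations)

bar 0: v0=G3 v1=G4 (P8)
bar 1: v0=F3 v1=D4 (M6)
bar 2: v0=E3 v1=B3 (P5)
bar 3: v0=F3 v1=A3 (M3)
bar 4: v0=G3 v1=E4 (M6)
bar 5: v0=F3 v1=A3 (M3)
bar 6: v0=G3 v1=E4 (M6)
bar 7: v0=B3 v1=G4 (m6)
bar 8: v0=F3 v1=D4 (M6)
bar 9: v0=G3 v1=G4 (P8)
  R1 @ bar2.0: F3/C4 P5 -> E3/B3 P5 similar
  R7 @ bar8.0: B3->F3 leap 6st
  R2 @ bar9.0: F3/D4 M6 -> G3/G4 P8 similar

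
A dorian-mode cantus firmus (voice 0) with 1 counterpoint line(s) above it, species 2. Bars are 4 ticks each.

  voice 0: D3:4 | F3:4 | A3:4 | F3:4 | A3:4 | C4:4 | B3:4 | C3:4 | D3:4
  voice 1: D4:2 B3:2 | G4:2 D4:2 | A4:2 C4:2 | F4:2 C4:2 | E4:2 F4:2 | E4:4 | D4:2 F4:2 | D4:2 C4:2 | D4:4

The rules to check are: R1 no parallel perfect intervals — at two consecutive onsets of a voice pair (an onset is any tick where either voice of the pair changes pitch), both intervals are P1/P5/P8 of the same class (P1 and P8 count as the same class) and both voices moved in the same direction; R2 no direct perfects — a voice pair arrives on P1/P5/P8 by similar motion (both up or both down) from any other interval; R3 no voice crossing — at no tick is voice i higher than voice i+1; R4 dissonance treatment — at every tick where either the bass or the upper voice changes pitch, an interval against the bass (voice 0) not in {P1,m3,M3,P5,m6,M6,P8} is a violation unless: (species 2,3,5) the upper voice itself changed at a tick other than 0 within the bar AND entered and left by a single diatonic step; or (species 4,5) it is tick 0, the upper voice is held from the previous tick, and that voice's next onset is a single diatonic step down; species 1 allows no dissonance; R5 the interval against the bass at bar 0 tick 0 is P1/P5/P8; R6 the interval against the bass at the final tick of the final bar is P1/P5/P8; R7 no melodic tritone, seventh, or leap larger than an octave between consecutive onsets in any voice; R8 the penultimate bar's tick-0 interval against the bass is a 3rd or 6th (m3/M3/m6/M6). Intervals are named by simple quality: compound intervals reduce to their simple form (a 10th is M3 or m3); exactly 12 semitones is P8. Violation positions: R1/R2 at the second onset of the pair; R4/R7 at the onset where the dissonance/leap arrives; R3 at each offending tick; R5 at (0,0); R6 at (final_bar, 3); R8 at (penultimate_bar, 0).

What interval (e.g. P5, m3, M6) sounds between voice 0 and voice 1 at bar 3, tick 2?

voice 0=F3 voice 1=C4 -> P5

P5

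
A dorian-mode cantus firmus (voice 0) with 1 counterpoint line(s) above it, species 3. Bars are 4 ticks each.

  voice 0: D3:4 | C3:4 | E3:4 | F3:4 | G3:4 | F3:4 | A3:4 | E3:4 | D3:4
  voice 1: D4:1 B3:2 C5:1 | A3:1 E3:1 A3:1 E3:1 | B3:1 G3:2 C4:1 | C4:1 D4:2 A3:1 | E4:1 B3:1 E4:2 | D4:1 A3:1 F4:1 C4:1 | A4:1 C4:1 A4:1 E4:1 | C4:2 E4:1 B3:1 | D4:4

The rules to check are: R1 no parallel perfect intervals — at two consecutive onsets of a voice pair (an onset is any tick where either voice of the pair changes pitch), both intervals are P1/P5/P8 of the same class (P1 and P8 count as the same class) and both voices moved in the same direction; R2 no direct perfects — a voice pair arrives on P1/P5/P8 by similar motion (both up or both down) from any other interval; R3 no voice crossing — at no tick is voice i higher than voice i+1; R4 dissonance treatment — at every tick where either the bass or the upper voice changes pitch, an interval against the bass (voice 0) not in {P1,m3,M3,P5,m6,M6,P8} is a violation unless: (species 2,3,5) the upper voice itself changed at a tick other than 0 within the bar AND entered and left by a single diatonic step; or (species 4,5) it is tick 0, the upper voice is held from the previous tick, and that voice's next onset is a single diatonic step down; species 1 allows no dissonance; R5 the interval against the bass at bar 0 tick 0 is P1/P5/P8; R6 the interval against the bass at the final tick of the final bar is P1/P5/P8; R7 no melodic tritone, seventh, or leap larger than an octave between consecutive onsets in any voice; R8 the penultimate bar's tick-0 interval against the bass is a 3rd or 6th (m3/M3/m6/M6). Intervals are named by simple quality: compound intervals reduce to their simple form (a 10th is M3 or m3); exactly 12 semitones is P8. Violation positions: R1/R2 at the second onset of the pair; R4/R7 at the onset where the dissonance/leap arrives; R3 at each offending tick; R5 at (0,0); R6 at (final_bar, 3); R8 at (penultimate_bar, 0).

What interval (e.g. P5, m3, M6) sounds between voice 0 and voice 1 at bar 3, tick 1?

M6

voice 0=F3 voice 1=D4 -> M6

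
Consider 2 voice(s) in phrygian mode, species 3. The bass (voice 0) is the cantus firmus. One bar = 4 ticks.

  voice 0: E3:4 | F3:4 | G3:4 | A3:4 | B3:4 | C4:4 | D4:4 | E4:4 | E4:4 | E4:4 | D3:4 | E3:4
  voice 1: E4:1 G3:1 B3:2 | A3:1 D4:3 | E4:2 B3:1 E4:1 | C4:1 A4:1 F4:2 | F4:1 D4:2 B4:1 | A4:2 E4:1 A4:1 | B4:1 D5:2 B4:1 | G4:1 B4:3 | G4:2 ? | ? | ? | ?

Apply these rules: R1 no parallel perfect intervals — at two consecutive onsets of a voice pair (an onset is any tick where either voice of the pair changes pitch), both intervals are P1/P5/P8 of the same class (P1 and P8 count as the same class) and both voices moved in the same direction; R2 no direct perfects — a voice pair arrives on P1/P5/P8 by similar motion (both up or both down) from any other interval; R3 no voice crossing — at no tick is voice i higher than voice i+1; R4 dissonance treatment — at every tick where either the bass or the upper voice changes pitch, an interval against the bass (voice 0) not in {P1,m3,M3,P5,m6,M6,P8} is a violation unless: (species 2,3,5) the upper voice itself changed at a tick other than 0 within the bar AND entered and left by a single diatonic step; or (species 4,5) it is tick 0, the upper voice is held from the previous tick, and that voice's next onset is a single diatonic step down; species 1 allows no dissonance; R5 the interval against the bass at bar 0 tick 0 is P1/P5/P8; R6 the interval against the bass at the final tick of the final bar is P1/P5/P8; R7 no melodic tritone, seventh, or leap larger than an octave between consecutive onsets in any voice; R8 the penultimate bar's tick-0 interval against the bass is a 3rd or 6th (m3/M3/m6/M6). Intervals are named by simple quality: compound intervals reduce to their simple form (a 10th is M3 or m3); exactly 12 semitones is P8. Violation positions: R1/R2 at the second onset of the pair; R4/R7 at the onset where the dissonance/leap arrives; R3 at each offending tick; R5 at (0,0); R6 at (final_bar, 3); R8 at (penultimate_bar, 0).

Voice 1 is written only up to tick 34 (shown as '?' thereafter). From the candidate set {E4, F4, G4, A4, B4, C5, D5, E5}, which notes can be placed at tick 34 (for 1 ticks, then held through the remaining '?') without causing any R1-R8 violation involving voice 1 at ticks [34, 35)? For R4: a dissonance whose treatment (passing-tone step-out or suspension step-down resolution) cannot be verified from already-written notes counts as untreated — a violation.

E4: legal
F4: violates R4
G4: legal
A4: violates R4
B4: legal
C5: legal
D5: violates R4
E5: legal

{B4, C5, E4, E5, G4}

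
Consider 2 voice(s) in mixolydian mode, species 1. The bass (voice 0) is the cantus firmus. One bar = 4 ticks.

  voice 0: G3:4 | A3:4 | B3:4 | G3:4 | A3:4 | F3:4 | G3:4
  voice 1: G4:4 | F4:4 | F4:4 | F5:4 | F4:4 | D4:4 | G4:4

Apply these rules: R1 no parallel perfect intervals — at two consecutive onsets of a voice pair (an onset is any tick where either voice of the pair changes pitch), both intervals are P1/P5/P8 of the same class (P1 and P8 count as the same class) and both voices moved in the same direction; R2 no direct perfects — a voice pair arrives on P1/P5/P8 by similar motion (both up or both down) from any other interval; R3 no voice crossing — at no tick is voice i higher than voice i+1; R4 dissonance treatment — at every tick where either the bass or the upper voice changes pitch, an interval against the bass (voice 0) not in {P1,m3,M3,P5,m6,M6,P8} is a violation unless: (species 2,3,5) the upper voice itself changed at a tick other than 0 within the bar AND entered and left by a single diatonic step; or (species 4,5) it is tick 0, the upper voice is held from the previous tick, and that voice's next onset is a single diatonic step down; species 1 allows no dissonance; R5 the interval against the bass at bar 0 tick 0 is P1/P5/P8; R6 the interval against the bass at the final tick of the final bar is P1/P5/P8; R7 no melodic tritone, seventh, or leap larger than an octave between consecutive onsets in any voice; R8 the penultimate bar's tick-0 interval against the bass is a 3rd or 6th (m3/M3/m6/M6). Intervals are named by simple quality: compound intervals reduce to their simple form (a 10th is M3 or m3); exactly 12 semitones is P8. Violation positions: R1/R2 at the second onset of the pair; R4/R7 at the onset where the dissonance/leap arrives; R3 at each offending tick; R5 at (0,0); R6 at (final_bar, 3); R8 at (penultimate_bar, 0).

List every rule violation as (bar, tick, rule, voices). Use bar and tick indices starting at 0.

(2, 0, R4, (0, 1))
(3, 0, R4, (0, 1))
(6, 0, R2, (0, 1))

bar 0: v0=G3 v1=G4 downbeat P8
bar 1: v0=A3 v1=F4 downbeat m6
bar 2: v0=B3 v1=F4 downbeat TT
bar 3: v0=G3 v1=F5 downbeat m7
bar 4: v0=A3 v1=F4 downbeat m6
bar 5: v0=F3 v1=D4 downbeat M6
bar 6: v0=G3 v1=G4 downbeat P8
  -> R4 @ bar 2 tick 0 v(0, 1): B3/F4 TT untreated
  -> R4 @ bar 3 tick 0 v(0, 1): G3/F5 m7 untreated
  -> R2 @ bar 6 tick 0 v(0, 1): F3/D4 M6 -> G3/G4 P8 similar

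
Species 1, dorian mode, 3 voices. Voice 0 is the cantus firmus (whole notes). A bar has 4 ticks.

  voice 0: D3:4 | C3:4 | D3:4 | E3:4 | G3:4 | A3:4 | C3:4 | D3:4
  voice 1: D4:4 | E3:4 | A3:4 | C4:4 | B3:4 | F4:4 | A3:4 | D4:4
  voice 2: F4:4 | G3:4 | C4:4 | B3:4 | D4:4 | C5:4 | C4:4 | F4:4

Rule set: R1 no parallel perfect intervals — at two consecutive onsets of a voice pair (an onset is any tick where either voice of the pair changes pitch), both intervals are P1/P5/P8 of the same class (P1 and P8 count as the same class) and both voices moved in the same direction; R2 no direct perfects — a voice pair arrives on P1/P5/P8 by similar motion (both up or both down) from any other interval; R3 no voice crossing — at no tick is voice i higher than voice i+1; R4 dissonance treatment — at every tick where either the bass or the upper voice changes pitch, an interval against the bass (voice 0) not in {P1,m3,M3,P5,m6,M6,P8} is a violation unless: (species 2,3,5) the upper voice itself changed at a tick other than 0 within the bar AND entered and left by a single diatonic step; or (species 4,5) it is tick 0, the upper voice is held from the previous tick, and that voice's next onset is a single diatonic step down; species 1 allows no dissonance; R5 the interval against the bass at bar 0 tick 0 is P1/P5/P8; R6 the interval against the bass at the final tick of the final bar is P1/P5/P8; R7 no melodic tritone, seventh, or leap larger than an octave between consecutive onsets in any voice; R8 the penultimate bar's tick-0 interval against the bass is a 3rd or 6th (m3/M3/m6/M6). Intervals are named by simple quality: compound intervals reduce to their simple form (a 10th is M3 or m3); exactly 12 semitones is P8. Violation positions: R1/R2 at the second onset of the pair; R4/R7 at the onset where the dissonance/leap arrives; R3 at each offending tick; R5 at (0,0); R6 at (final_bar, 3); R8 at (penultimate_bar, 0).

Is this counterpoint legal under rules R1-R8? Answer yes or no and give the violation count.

No (18 violations)

bar 0: v0=D3 v1=D4 v2=F4 (m3)
bar 1: v0=C3 v1=E3 v2=G3 (P5)
bar 2: v0=D3 v1=A3 v2=C4 (m7)
bar 3: v0=E3 v1=C4 v2=B3 (P5)
bar 4: v0=G3 v1=B3 v2=D4 (P5)
bar 5: v0=A3 v1=F4 v2=C5 (m3)
bar 6: v0=C3 v1=A3 v2=C4 (P8)
bar 7: v0=D3 v1=D4 v2=F4 (m3)
  R5 @ bar0.0: opens on m3
  R2 @ bar1.0: D3/F4 m3 -> C3/G3 P5 similar
  R7 @ bar1.0: D4->E3 leap 10st
  R7 @ bar1.0: F4->G3 leap 10st
  R2 @ bar2.0: C3/E3 M3 -> D3/A3 P5 similar
  R4 @ bar2.0: D3/C4 m7 untreated
  R3 @ bar3.0: C4 above B3
  R3 @ bar3.1: C4 above B3
  R3 @ bar3.2: C4 above B3
  R3 @ bar3.3: C4 above B3
  R1 @ bar4.0: E3/B3 P5 -> G3/D4 P5 similar
  R2 @ bar5.0: B3/D4 m3 -> F4/C5 P5 similar
  R7 @ bar5.0: B3->F4 leap 6st
  R7 @ bar5.0: D4->C5 leap 10st
  R2 @ bar6.0: A3/C5 m3 -> C3/C4 P8 similar
  R8 @ bar6.0: penult P8 not 3rd/6th
  R2 @ bar7.0: C3/A3 M6 -> D3/D4 P8 similar
  R6 @ bar7.3: closes on m3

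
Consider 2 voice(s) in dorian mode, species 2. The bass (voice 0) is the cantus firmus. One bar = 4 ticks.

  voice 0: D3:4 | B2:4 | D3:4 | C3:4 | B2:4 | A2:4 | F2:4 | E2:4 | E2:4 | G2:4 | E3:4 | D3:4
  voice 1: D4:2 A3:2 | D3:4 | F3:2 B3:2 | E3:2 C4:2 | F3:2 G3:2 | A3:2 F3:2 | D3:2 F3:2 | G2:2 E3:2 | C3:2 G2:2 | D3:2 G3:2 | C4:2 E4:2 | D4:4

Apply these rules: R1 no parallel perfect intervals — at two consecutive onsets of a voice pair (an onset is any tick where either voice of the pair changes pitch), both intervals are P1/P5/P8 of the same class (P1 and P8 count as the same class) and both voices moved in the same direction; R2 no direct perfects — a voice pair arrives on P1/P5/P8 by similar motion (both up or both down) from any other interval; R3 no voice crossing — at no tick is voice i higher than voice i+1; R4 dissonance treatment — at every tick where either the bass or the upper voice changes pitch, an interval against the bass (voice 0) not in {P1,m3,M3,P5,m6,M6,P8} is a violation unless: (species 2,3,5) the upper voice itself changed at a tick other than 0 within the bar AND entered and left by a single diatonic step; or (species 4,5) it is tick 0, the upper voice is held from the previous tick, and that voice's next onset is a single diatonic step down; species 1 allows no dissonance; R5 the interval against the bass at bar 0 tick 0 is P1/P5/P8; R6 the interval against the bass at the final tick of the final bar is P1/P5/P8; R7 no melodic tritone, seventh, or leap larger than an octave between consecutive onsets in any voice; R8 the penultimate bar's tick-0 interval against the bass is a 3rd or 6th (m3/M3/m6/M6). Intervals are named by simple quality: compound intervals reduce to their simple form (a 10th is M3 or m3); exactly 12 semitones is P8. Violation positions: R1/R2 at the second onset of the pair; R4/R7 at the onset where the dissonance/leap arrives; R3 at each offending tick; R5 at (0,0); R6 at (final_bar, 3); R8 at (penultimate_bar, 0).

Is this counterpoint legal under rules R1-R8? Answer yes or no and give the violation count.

No (5 violations)

bar 0: v0=D3 v1=D4 (P8)
bar 1: v0=B2 v1=D3 (m3)
bar 2: v0=D3 v1=F3 (m3)
bar 3: v0=C3 v1=E3 (M3)
bar 4: v0=B2 v1=F3 (TT)
bar 5: v0=A2 v1=A3 (P8)
bar 6: v0=F2 v1=D3 (M6)
bar 7: v0=E2 v1=G2 (m3)
bar 8: v0=E2 v1=C3 (m6)
bar 9: v0=G2 v1=D3 (P5)
bar 10: v0=E3 v1=C4 (m6)
bar 11: v0=D3 v1=D4 (P8)
  R7 @ bar2.2: F3->B3 leap 6st
  R4 @ bar4.0: B2/F3 TT untreated
  R7 @ bar7.0: F3->G2 leap 10st
  R2 @ bar9.0: E2/G2 m3 -> G2/D3 P5 similar
  R1 @ bar11.0: E3/E4 P8 -> D3/D4 P8 similar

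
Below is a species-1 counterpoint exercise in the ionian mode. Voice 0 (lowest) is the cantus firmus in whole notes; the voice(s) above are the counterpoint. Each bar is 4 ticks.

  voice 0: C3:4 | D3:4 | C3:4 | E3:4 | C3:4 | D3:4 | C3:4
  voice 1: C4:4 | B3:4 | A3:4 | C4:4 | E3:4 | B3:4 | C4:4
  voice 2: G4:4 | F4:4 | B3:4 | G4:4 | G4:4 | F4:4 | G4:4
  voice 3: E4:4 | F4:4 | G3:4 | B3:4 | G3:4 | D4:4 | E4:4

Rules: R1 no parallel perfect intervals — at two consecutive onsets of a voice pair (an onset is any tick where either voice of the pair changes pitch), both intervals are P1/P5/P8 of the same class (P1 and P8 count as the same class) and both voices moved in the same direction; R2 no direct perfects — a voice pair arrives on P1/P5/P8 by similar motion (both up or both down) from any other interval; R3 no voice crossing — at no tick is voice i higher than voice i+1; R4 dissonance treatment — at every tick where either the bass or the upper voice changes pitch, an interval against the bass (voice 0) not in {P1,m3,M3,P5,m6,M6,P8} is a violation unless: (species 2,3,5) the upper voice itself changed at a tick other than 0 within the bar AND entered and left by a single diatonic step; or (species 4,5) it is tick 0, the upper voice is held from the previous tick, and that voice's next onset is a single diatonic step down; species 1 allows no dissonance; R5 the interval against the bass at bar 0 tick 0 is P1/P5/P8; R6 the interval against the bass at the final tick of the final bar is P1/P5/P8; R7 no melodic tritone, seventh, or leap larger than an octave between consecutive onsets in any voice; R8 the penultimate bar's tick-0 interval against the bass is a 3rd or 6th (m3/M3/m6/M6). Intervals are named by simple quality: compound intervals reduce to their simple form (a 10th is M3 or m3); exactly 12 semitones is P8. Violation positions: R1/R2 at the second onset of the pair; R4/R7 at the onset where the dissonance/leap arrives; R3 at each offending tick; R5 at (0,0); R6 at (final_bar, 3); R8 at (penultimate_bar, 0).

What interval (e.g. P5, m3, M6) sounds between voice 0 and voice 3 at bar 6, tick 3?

voice 0=C3 voice 3=E4 -> M3

M3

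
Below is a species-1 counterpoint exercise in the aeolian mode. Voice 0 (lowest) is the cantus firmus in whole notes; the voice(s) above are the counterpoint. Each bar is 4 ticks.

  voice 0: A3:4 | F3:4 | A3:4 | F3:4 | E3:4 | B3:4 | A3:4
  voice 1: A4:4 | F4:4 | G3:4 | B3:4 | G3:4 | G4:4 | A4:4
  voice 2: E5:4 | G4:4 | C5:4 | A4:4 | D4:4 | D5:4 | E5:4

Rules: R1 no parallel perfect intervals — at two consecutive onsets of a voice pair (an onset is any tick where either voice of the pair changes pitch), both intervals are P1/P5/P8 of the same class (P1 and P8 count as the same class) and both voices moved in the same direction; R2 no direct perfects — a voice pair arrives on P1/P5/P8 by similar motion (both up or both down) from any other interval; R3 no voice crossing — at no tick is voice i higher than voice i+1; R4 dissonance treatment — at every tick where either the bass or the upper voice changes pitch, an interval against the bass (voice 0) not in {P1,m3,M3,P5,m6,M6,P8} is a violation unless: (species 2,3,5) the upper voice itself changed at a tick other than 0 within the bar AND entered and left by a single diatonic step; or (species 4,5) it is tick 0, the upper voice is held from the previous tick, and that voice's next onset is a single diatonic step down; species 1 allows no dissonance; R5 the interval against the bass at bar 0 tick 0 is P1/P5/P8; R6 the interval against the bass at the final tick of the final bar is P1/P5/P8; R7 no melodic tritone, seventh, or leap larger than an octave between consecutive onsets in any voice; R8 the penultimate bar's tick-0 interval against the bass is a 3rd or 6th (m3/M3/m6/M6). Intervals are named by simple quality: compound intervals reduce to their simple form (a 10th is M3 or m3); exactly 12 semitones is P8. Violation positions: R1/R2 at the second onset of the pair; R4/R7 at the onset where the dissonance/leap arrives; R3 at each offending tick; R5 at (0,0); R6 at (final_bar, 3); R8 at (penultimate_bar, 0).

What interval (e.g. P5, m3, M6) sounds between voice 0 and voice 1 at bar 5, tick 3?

voice 0=B3 voice 1=G4 -> m6

m6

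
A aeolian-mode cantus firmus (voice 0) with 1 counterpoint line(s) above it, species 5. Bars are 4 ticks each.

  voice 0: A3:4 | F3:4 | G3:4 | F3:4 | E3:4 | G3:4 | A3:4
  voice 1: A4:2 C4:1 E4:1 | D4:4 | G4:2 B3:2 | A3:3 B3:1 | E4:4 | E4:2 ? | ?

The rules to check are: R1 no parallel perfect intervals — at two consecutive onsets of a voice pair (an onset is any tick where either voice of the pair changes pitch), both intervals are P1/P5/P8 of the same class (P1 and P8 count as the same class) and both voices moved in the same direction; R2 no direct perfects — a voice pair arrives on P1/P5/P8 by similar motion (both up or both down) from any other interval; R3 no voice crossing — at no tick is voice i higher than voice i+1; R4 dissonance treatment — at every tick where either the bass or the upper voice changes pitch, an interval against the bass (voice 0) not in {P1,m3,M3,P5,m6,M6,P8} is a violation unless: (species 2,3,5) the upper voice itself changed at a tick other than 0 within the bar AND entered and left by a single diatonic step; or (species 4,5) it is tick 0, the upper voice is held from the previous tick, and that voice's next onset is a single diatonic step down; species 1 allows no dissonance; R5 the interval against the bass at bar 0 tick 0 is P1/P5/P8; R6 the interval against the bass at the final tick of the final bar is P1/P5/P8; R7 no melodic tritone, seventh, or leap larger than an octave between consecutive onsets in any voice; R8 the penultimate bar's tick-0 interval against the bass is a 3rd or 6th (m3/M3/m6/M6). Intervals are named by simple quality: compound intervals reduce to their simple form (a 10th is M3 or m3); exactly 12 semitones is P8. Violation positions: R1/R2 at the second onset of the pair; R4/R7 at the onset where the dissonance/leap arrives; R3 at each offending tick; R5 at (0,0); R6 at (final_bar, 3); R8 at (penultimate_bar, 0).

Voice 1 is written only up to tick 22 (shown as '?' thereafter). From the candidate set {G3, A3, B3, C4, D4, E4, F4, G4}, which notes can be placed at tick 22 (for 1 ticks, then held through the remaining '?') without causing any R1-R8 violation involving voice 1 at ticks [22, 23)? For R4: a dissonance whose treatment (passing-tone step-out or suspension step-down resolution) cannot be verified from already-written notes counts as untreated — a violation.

{B3, D4, E4, G3, G4}

G3: legal
A3: violates R4
B3: legal
C4: violates R4
D4: legal
E4: legal
F4: violates R4
G4: legal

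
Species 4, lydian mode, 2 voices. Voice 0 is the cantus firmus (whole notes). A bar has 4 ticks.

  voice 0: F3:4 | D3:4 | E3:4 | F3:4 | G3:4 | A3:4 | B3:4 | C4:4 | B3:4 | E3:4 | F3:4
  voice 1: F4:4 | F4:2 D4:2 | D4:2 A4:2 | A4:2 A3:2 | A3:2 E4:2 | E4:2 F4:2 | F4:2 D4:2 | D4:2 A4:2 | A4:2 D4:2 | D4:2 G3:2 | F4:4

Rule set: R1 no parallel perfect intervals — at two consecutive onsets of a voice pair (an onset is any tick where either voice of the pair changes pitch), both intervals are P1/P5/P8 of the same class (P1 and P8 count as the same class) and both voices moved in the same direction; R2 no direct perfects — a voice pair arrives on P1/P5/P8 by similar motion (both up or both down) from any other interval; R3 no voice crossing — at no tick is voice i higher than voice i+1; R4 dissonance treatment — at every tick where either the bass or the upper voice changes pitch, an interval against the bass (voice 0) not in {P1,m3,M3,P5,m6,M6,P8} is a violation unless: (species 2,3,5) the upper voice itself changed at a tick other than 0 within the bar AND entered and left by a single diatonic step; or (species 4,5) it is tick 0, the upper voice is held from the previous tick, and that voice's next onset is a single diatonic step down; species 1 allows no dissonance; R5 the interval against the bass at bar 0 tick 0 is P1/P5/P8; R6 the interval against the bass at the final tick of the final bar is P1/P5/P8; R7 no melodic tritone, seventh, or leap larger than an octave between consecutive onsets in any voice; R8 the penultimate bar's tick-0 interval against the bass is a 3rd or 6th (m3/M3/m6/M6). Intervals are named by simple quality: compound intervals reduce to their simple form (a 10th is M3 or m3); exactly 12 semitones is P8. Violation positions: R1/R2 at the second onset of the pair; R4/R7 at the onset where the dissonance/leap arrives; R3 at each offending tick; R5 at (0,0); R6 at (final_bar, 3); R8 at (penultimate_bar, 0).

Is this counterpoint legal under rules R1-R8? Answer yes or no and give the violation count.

bar 0: v0=F3 v1=F4 (P8)
bar 1: v0=D3 v1=F4 (m3)
bar 2: v0=E3 v1=D4 (m7)
bar 3: v0=F3 v1=A4 (M3)
bar 4: v0=G3 v1=A3 (M2)
bar 5: v0=A3 v1=E4 (P5)
bar 6: v0=B3 v1=F4 (TT)
bar 7: v0=C4 v1=D4 (M2)
bar 8: v0=B3 v1=A4 (m7)
bar 9: v0=E3 v1=D4 (m7)
bar 10: v0=F3 v1=F4 (P8)
  R4 @ bar2.0: E3/D4 m7 untreated
  R4 @ bar2.2: E3/A4 P4 untreated
  R4 @ bar4.0: G3/A3 M2 untreated
  R4 @ bar6.0: B3/F4 TT untreated
  R4 @ bar7.0: C4/D4 M2 untreated
  R4 @ bar8.0: B3/A4 m7 untreated
  R4 @ bar9.0: E3/D4 m7 untreated
  R8 @ bar9.0: penult m7 not 3rd/6th
  R2 @ bar10.0: E3/G3 m3 -> F3/F4 P8 similar
  R7 @ bar10.0: G3->F4 leap 10st

No (10 violations)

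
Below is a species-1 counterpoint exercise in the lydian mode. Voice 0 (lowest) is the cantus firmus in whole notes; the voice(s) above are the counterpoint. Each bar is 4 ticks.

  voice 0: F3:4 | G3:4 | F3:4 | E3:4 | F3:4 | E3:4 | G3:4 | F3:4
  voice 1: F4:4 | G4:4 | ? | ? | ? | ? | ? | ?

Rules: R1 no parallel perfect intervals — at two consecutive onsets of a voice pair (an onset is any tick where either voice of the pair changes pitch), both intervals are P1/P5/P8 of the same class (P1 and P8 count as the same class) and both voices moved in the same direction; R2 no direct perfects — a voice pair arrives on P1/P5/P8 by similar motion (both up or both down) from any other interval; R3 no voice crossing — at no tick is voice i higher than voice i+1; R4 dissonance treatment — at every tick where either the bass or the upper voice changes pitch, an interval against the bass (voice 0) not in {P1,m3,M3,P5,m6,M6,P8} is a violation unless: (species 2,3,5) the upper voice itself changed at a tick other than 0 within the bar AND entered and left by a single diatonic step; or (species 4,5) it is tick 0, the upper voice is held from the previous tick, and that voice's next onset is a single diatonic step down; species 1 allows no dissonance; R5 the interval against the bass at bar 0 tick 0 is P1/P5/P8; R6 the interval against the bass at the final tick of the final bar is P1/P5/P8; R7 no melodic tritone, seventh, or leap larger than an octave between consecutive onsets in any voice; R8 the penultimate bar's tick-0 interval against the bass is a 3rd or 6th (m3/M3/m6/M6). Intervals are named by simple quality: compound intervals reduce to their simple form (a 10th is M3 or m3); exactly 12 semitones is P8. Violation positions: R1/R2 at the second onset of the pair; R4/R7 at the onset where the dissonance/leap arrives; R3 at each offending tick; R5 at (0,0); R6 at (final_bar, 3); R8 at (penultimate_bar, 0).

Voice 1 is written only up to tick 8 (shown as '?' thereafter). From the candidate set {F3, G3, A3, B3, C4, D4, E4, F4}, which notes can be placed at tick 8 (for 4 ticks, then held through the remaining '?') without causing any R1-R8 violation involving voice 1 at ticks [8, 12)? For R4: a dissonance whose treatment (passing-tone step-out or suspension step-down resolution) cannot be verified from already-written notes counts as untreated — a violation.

F3: violates R1,R7
G3: violates R4
A3: violates R7
B3: violates R4
C4: violates R2
D4: legal
E4: violates R4
F4: violates R1

{D4}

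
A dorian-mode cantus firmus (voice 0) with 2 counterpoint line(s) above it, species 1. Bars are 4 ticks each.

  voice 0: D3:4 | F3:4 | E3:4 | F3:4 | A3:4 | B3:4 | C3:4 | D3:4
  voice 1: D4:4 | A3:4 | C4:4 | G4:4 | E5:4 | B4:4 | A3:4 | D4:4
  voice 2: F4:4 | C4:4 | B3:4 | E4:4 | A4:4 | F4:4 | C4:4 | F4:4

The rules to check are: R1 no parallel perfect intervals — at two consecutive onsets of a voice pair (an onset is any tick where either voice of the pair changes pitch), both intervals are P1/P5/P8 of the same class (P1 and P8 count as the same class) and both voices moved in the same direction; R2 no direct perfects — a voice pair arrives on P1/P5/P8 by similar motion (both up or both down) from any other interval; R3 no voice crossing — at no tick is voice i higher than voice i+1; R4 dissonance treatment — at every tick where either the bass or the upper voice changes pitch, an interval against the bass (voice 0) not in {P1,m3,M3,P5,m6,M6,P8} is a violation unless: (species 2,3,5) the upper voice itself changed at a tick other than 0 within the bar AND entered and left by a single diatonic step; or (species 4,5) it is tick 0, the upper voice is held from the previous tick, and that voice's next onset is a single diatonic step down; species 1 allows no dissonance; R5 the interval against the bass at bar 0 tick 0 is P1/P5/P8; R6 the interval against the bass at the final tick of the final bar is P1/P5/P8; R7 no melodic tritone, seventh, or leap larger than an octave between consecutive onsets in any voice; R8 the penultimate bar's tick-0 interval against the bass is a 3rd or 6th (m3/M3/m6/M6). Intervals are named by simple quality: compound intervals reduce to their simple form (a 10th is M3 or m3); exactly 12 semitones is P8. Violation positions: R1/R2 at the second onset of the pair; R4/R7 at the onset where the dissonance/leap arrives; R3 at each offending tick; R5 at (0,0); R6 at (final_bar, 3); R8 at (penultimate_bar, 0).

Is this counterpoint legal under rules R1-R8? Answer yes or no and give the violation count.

No (30 violations)

bar 0: v0=D3 v1=D4 v2=F4 (m3)
bar 1: v0=F3 v1=A3 v2=C4 (P5)
bar 2: v0=E3 v1=C4 v2=B3 (P5)
bar 3: v0=F3 v1=G4 v2=E4 (M7)
bar 4: v0=A3 v1=E5 v2=A4 (P8)
bar 5: v0=B3 v1=B4 v2=F4 (TT)
bar 6: v0=C3 v1=A3 v2=C4 (P8)
bar 7: v0=D3 v1=D4 v2=F4 (m3)
  R5 @ bar0.0: opens on m3
  R1 @ bar2.0: F3/C4 P5 -> E3/B3 P5 similar
  R3 @ bar2.0: C4 above B3
  R3 @ bar2.1: C4 above B3
  R3 @ bar2.2: C4 above B3
  R3 @ bar2.3: C4 above B3
  R3 @ bar3.0: G4 above E4
  R4 @ bar3.0: F3/G4 M2 untreated
  R4 @ bar3.0: F3/E4 M7 untreated
  R3 @ bar3.1: G4 above E4
  R3 @ bar3.2: G4 above E4
  R3 @ bar3.3: G4 above E4
  R2 @ bar4.0: F3/G4 M2 -> A3/E5 P5 similar
  R2 @ bar4.0: F3/E4 M7 -> A3/A4 P8 similar
  R2 @ bar4.0: G4/E4 m3 -> E5/A4 P5 similar
  R3 @ bar4.0: E5 above A4
  R3 @ bar4.1: E5 above A4
  R3 @ bar4.2: E5 above A4
  R3 @ bar4.3: E5 above A4
  R3 @ bar5.0: B4 above F4
  R4 @ bar5.0: B3/F4 TT untreated
  R3 @ bar5.1: B4 above F4
  R3 @ bar5.2: B4 above F4
  R3 @ bar5.3: B4 above F4
  R2 @ bar6.0: B3/F4 TT -> C3/C4 P8 similar
  R7 @ bar6.0: B3->C3 leap 11st
  R7 @ bar6.0: B4->A3 leap 14st
  R8 @ bar6.0: penult P8 not 3rd/6th
  R2 @ bar7.0: C3/A3 M6 -> D3/D4 P8 similar
  R6 @ bar7.3: closes on m3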